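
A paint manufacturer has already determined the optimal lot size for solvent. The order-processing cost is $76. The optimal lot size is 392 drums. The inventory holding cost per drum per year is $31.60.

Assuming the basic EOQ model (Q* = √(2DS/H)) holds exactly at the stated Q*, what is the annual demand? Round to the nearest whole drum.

From Q* = √(2DS/H) ⇒ Q*² = 2DS/H.
D = Q²H / (2S) = 392² × 31.6 / (2 × 76) = 31,945.94

31,946 drums per year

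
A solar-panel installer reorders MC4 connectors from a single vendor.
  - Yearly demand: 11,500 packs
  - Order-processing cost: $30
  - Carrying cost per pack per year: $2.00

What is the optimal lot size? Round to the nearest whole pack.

EOQ = √(2DS/H) = √(2 × 11,500 × 30 / 2)
    = √(345,000.00) ≈ 587.37

587 packs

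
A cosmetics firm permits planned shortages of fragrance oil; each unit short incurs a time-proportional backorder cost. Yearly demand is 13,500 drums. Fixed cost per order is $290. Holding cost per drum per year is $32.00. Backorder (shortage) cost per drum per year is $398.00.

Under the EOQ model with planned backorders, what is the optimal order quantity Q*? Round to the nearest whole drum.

514 drums

Basic EOQ = √(2·13,500·290/32) = 494.659
Backorder adjustment √((H+b)/b) = √((32+398)/398) = 1.0394
Q* = 494.659 × 1.0394 ≈ 514.16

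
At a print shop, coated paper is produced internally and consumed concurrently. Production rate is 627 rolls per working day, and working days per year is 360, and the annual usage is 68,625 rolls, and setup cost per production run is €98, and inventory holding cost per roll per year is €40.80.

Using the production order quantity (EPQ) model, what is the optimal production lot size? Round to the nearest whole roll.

688 rolls

d = 68,625/360 = 190.6250 rolls/day;  effective holding cost H(1 − d/p) = 40.8·(1 − 190.6250/627) = 28.39569
Q* = √(2DS / H_eff) = √(2·68,625·98 / 28.39569) ≈ 688.24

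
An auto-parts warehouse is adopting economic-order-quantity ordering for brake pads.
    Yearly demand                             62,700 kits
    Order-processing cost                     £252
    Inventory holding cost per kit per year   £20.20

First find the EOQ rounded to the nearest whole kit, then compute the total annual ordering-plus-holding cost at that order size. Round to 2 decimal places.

£25,265.32

Q* = √(2·D·S / H) = √(2·62,700·252 / 20.2) = √1,564,396.0 ≈ 1,250.76 → Q = 1,251 kits
Ordering: D/Q × S = 62,700/1,251 × £252 = £12,630.22
Holding:  Q/2 × H = 1,251/2 × £20.2 = £12,635.10
Total = £12,630.22 + £12,635.10 = £25,265.32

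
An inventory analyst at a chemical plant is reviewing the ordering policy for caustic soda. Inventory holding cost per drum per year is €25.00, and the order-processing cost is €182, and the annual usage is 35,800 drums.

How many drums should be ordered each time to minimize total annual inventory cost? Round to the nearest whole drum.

722 drums

Q* = √(2·D·S / H) = √(2·35,800·182 / 25) = √521,248.0 ≈ 721.98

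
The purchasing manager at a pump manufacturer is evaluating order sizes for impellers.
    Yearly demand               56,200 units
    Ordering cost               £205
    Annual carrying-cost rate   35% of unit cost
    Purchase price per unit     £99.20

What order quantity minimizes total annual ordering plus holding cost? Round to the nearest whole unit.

815 units

H = i·C = 0.35 × £99.2 = £34.7200 per unit-year
EOQ = √(2DS/H) = √(2 × 56,200 × 205 / 34.72)
    = √(663,652.07) ≈ 814.65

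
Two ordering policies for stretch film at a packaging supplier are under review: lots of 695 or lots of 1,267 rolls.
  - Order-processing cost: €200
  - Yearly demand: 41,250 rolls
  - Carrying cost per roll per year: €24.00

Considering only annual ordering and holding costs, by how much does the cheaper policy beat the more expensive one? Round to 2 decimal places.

€1,504.94

Annual cost at Q: ordering D·S/Q plus holding Q·H/2.
TC(695) = (41,250/695)×200 + (695/2)×24 = €20,210.50
TC(1,267) = (41,250/1,267)×200 + (1,267/2)×24 = €21,715.44
|ΔTC| = |€20,210.50 − €21,715.44| = €1,504.94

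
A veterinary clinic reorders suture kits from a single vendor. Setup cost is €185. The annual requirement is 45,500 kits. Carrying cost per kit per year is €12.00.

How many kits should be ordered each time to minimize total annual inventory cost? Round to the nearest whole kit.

Optimal lot size Q* = (2 × 45,500 × €185 / €12)^½ ≈ 1,184.45

1,184 kits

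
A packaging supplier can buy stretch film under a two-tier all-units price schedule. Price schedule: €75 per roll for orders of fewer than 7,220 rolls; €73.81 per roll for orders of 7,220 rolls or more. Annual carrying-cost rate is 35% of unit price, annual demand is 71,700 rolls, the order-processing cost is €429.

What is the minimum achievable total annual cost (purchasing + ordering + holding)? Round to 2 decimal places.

€5,389,696.23

H₁ = 35%×€75 = €26.2500;  H₂ = 35%×€73.81 = €25.8335
EOQ₁ = √(2×71,700×429/26.2500) = 1,530.87  (< 7,220, feasible at tier 1)
EOQ₂ = √(2×71,700×429/25.8335) = 1,543.16  (< 7,220 → use Q = 7,220 at tier-2 price)
TC(tier 1 (EOQ₁), Q≈1,530.9) = €5,417,685.36
TC(tier 2, Q≈7,220.0) = €5,389,696.23
Minimum at tier 2: €5,389,696.23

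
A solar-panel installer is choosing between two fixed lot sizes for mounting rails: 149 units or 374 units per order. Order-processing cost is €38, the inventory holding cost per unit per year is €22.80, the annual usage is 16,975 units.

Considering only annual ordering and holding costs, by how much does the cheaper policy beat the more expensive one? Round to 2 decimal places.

€39.46

For each Q, cost = (D/Q)·S + (Q/2)·H.
TC(149) = (16,975/149)×38 + (149/2)×22.8 = €6,027.79
TC(374) = (16,975/374)×38 + (374/2)×22.8 = €5,988.33
Cheaper: Q = 374.  Difference = €39.46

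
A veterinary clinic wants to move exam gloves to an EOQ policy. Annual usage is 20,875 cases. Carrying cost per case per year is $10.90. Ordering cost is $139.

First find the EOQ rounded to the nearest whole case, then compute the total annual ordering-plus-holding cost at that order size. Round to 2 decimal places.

Optimal lot size Q* = (2 × 20,875 × $139 / $10.9)^½ ≈ 729.66 → Q = 730 cases
Annual ordering cost = (D/Q)·S = (20,875/730) × 139 = $3,974.83
Annual holding cost  = (Q/2)·H = (730/2) × 10.9 = $3,978.50
Total = $3,974.83 + $3,978.50 = $7,953.33

$7,953.33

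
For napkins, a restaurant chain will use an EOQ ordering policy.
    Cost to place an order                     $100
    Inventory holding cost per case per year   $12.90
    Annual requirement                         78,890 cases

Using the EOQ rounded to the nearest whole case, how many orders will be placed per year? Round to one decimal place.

Q* = √(2·D·S / H) = √(2·78,890·100 / 12.9) = √1,223,100.8 ≈ 1,105.94 → Q = 1,106
N = D/Q = 78,890/1,106 ≈ 71.329 orders/yr

71.3 orders per year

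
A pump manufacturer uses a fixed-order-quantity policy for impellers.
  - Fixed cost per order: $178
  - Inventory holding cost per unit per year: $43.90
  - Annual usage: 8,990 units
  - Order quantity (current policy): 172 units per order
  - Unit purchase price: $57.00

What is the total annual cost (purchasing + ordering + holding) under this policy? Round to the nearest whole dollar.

$525,509

Annual ordering cost = (D/Q)·S = (8,990/172) × 178 = $9,303.60
Annual holding cost  = (Q/2)·H = (172/2) × 43.9 = $3,775.40
Purchase cost = D·C = 8,990 × 57 = $512,430.00
Total = $9,303.60 + $3,775.40 + $512,430.00 = $525,509.00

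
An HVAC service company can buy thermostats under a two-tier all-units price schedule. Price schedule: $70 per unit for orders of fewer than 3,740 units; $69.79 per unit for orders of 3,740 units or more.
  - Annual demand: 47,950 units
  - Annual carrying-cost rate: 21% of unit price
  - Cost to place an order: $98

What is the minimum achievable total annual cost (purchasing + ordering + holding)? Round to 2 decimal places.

$3,368,253.87

H₁ = 21%×$70 = $14.7000;  H₂ = 21%×$69.79 = $14.6559
EOQ₁ = √(2×47,950×98/14.7000) = 799.58  (< 3,740, feasible at tier 1)
EOQ₂ = √(2×47,950×98/14.6559) = 800.79  (< 3,740 → use Q = 3,740 at tier-2 price)
TC(tier 1 (EOQ₁), Q≈799.6) = $3,368,253.87
TC(tier 2, Q≈3,740.0) = $3,375,093.48
Minimum at tier 1 (EOQ₁): $3,368,253.87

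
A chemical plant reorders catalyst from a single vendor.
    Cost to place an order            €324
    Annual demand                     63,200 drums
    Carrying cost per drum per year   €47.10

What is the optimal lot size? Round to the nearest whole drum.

Q* = √(2·D·S / H) = √(2·63,200·324 / 47.1) = √869,503.2 ≈ 932.47

932 drums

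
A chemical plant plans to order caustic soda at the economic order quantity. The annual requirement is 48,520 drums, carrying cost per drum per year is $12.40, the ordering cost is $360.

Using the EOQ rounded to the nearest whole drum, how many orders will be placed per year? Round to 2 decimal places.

28.92 orders per year

Q* = √(2·D·S / H) = √(2·48,520·360 / 12.4) = √2,817,290.3 ≈ 1,678.48 → Q = 1,678
N = D/Q = 48,520/1,678 ≈ 28.915 orders/yr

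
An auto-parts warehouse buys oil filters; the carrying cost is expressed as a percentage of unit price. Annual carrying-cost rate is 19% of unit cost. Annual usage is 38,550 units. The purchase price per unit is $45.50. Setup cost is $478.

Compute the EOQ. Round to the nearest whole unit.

H = i·C = 0.19 × $45.5 = $8.6450 per unit-year
Optimal lot size Q* = (2 × 38,550 × $478 / $8.645)^½ ≈ 2,064.71

2,065 units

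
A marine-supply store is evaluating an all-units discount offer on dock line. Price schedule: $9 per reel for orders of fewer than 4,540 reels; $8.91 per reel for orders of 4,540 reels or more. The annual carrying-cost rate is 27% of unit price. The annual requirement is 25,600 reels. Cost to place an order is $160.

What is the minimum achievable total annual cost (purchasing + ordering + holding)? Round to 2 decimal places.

$234,459.14

H₁ = 27%×$9 = $2.4300;  H₂ = 27%×$8.91 = $2.4057
EOQ₁ = √(2×25,600×160/2.4300) = 1,836.08  (< 4,540, feasible at tier 1)
EOQ₂ = √(2×25,600×160/2.4057) = 1,845.33  (< 4,540 → use Q = 4,540 at tier-2 price)
TC(tier 1 (EOQ₁), Q≈1,836.1) = $234,861.68
TC(tier 2, Q≈4,540.0) = $234,459.14
Minimum at tier 2: $234,459.14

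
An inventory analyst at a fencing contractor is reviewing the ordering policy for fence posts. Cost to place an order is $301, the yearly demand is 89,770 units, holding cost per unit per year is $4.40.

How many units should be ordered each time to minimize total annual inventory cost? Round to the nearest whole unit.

3,505 units

Q* = √(2·D·S / H) = √(2·89,770·301 / 4.4) = √12,282,168.2 ≈ 3,504.59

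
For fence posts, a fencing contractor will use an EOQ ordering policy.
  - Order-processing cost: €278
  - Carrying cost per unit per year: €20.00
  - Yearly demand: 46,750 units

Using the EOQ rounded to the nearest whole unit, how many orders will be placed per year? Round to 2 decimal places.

Q* = √(2·D·S / H) = √(2·46,750·278 / 20) = √1,299,650.0 ≈ 1,140.02 → Q = 1,140
N = D/Q = 46,750/1,140 ≈ 41.009 orders/yr

41.01 orders per year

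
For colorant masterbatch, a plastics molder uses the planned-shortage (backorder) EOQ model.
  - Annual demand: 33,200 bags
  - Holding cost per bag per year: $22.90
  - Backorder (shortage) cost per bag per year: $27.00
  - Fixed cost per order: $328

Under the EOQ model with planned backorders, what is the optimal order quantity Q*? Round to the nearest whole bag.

Q* = √(2DS/H) · √((H + b)/b)
   = √(2 × 33,200 × 328 / 22.9) · √((22.9 + 27) / 27)
   = 975.221 × 1.3595 ≈ 1,325.78

1,326 bags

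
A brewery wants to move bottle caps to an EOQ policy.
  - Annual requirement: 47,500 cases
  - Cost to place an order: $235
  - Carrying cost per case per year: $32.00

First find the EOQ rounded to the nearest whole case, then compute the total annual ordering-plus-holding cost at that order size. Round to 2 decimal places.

$26,728.26

EOQ = √(2DS/H) = √(2 × 47,500 × 235 / 32)
    = √(697,656.25) ≈ 835.26 → Q = 835 cases
Annual ordering cost = (D/Q)·S = (47,500/835) × 235 = $13,368.26
Annual holding cost  = (Q/2)·H = (835/2) × 32 = $13,360.00
Total = $13,368.26 + $13,360.00 = $26,728.26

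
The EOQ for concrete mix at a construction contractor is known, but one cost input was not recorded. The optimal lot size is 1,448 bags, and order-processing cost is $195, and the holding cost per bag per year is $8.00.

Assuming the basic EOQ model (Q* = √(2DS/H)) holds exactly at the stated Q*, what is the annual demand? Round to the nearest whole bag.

From Q* = √(2DS/H) ⇒ Q*² = 2DS/H.
D = Q²H / (2S) = 1,448² × 8 / (2 × 195) = 43,009.31

43,009 bags per year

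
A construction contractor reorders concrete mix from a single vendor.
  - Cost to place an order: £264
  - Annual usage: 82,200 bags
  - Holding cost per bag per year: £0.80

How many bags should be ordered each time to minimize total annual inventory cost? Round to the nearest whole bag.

7,366 bags

2DS/H = 2·82,200·264/0.8 = 54,252,000.00
EOQ = √54,252,000.00 ≈ 7,365.60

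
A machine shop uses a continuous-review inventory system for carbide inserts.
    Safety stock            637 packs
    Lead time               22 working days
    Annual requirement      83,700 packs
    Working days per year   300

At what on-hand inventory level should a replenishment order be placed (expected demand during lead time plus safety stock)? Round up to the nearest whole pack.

Daily demand d = 83,700 / 300 = 279.000 packs/day
Demand during lead time = 279.000 × 22 = 6,138.00
Reorder point = 6,138.00 + 637 = 6,775.00 → round up

6,775 packs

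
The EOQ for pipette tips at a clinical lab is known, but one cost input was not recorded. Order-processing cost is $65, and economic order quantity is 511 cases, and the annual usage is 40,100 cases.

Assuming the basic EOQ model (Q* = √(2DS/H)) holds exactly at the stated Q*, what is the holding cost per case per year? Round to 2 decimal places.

$19.96

EOQ relation: Q² = 2DS/H, so rearrange for the unknown.
H = 2DS / Q² = 2 × 40,100 × 65 / 511² = 19.9639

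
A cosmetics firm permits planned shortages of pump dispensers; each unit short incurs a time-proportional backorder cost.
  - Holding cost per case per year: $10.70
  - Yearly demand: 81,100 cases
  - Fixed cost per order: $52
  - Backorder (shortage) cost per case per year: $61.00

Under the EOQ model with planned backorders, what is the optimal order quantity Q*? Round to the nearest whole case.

Q* = √(2DS/H) · √((H + b)/b)
   = √(2 × 81,100 × 52 / 10.7) · √((10.7 + 61) / 61)
   = 887.841 × 1.0842 ≈ 962.56

963 cases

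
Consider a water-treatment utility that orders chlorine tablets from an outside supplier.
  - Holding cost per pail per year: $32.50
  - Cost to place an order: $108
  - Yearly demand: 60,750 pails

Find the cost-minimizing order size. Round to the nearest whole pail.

Optimal lot size Q* = (2 × 60,750 × $108 / $32.5)^½ ≈ 635.42

635 pails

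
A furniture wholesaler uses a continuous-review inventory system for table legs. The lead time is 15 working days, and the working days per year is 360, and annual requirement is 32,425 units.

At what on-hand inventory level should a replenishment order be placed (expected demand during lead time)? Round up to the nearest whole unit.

1,352 units

Daily demand d = 32,425 / 360 = 90.069 units/day
Demand during lead time = 90.069 × 15 = 1,351.04
Reorder point = 1,351.04 → round up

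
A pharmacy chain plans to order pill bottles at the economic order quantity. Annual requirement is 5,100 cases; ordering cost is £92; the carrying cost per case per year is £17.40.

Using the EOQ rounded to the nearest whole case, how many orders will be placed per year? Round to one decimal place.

22.0 orders per year

Optimal lot size Q* = (2 × 5,100 × £92 / £17.4)^½ ≈ 232.23 → Q = 232
Orders per year = D/Q = 5,100 / 232 = 21.983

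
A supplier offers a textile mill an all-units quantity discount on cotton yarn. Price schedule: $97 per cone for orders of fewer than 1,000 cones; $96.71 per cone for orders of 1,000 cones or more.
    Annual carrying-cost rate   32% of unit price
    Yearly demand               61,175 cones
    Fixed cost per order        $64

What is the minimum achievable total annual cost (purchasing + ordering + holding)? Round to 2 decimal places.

H₁ = 32%×$97 = $31.0400;  H₂ = 32%×$96.71 = $30.9472
EOQ₁ = √(2×61,175×64/31.0400) = 502.26  (< 1,000, feasible at tier 1)
EOQ₂ = √(2×61,175×64/30.9472) = 503.02  (< 1,000 → use Q = 1,000 at tier-2 price)
TC(tier 1 (EOQ₁), Q≈502.3) = $5,949,565.24
TC(tier 2, Q≈1,000.0) = $5,935,623.05
Minimum at tier 2: $5,935,623.05

$5,935,623.05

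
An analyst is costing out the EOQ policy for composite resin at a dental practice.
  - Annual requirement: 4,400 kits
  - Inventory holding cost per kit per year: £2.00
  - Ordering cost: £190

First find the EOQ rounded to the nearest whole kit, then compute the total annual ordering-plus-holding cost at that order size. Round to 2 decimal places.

£1,828.66

Q* = √(2·D·S / H) = √(2·4,400·190 / 2) = √836,000.0 ≈ 914.33 → Q = 914 kits
Ordering: D/Q × S = 4,400/914 × £190 = £914.66
Holding:  Q/2 × H = 914/2 × £2 = £914.00
Total = £914.66 + £914.00 = £1,828.66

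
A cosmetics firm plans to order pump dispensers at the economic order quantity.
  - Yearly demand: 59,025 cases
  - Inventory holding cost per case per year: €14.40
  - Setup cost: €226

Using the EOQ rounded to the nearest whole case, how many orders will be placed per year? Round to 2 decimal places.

43.37 orders per year

2DS/H = 2·59,025·226/14.4 = 1,852,729.17
EOQ = √1,852,729.17 ≈ 1,361.15 → Q = 1,361
Orders per year = D/Q = 59,025 / 1,361 = 43.369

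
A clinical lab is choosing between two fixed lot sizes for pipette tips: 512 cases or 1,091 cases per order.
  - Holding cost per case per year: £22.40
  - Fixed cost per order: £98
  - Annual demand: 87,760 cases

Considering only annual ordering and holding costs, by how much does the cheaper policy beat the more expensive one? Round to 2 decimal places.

£2,429.90

Annual cost at Q: ordering D·S/Q plus holding Q·H/2.
TC(512) = (87,760/512)×98 + (512/2)×22.4 = £22,532.21
TC(1,091) = (87,760/1,091)×98 + (1,091/2)×22.4 = £20,102.32
Lots of 1,091 are cheaper by £2,429.90.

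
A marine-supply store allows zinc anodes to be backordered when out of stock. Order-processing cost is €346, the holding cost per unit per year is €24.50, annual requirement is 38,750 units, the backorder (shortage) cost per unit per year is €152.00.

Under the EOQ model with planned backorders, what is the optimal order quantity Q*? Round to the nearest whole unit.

1,127 units

Basic EOQ = √(2·38,750·346/24.5) = 1,046.179
Backorder adjustment √((H+b)/b) = √((24.5+152)/152) = 1.0776
Q* = 1,046.179 × 1.0776 ≈ 1,127.34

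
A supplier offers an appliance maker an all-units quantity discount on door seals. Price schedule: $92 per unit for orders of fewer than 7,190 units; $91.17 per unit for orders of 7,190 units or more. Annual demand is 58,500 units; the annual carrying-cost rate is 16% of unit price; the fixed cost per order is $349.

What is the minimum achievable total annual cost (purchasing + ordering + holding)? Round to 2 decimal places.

$5,388,725.55

H₁ = 16%×$92 = $14.7200;  H₂ = 16%×$91.17 = $14.5872
EOQ₁ = √(2×58,500×349/14.7200) = 1,665.53  (< 7,190, feasible at tier 1)
EOQ₂ = √(2×58,500×349/14.5872) = 1,673.09  (< 7,190 → use Q = 7,190 at tier-2 price)
TC(tier 1 (EOQ₁), Q≈1,665.5) = $5,406,516.56
TC(tier 2, Q≈7,190.0) = $5,388,725.55
Minimum at tier 2: $5,388,725.55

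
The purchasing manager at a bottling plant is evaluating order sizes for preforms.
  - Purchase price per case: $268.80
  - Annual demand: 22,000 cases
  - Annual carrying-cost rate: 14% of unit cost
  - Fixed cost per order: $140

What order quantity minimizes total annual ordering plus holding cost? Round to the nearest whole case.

H = i·C = 0.14 × $268.8 = $37.6320 per case-year
EOQ = √(2DS/H) = √(2 × 22,000 × 140 / 37.632)
    = √(163,690.48) ≈ 404.59

405 cases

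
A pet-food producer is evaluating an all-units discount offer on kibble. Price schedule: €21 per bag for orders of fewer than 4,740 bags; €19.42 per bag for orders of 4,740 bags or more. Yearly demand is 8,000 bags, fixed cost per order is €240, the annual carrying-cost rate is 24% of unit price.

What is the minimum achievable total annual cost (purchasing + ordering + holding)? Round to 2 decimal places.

€166,811.16

H₁ = 24%×€21 = €5.0400;  H₂ = 24%×€19.42 = €4.6608
EOQ₁ = √(2×8,000×240/5.0400) = 872.87  (< 4,740, feasible at tier 1)
EOQ₂ = √(2×8,000×240/4.6608) = 907.69  (< 4,740 → use Q = 4,740 at tier-2 price)
TC(tier 1 (EOQ₁), Q≈872.9) = €172,399.27
TC(tier 2, Q≈4,740.0) = €166,811.16
Minimum at tier 2: €166,811.16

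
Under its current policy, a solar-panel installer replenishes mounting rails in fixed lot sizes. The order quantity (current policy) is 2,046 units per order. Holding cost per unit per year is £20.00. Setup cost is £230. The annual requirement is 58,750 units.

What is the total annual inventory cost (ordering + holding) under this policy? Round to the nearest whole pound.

£27,064

Ordering: D/Q × S = 58,750/2,046 × £230 = £6,604.35
Holding:  Q/2 × H = 2,046/2 × £20 = £20,460.00
Total = £6,604.35 + £20,460.00 = £27,064.35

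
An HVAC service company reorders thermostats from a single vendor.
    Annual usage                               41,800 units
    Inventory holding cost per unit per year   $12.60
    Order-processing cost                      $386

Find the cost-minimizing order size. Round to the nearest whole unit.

1,600 units

2DS/H = 2·41,800·386/12.6 = 2,561,079.37
EOQ = √2,561,079.37 ≈ 1,600.34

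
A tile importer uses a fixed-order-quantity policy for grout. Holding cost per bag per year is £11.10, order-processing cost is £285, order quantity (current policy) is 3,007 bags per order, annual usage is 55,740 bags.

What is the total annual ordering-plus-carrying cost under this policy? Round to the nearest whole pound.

£21,972

Annual ordering cost = (D/Q)·S = (55,740/3,007) × 285 = £5,282.97
Annual holding cost  = (Q/2)·H = (3,007/2) × 11.1 = £16,688.85
Total = £5,282.97 + £16,688.85 = £21,971.82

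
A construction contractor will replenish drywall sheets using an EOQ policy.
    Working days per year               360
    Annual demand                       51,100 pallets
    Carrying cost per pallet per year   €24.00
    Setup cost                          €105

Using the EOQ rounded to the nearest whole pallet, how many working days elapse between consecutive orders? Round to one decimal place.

4.7 days

Q* = √(2·D·S / H) = √(2·51,100·105 / 24) = √447,125.0 ≈ 668.67 → Q = 669 pallets
Days between orders = 360 / (D/Q) = 360 / 76.383 ≈ 4.713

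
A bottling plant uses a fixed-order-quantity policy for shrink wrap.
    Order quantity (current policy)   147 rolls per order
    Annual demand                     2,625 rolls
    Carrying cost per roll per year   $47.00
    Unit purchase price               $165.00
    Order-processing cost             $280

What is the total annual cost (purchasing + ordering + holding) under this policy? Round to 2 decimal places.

$441,579.50

Annual ordering cost = (D/Q)·S = (2,625/147) × 280 = $5,000.00
Annual holding cost  = (Q/2)·H = (147/2) × 47 = $3,454.50
Purchase cost = D·C = 2,625 × 165 = $433,125.00
Total = $5,000.00 + $3,454.50 + $433,125.00 = $441,579.50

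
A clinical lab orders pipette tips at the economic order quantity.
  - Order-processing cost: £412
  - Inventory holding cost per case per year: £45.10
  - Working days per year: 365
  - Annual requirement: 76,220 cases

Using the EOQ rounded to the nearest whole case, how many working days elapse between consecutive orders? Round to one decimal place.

Q* = √(2·D·S / H) = √(2·76,220·412 / 45.1) = √1,392,578.3 ≈ 1,180.08 → Q = 1,180 cases
Days between orders = 365 / (D/Q) = 365 / 64.593 ≈ 5.651

5.7 days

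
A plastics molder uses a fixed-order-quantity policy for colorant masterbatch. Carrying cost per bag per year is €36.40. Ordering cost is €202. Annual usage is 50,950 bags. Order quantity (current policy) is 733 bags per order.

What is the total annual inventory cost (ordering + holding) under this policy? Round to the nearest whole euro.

€27,381

Ordering: D/Q × S = 50,950/733 × €202 = €14,040.79
Holding:  Q/2 × H = 733/2 × €36.4 = €13,340.60
Total = €14,040.79 + €13,340.60 = €27,381.39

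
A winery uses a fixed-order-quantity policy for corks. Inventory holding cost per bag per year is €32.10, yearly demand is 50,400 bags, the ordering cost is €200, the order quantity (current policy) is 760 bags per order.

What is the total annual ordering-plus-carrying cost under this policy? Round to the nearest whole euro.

Orders/yr = 50,400/760 = 66.316; ordering cost = 66.316 × €200 = €13,263.16
Average inventory = 760/2 = 380; holding cost = 380 × €32.1 = €12,198.00
Total = €13,263.16 + €12,198.00 = €25,461.16

€25,461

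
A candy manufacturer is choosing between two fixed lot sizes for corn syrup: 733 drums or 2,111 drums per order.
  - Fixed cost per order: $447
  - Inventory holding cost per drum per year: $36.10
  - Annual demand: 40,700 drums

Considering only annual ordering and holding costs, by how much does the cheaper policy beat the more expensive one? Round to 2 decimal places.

For each Q, cost = (D/Q)·S + (Q/2)·H.
TC(733) = (40,700/733)×447 + (733/2)×36.1 = $38,050.43
TC(2,111) = (40,700/2,111)×447 + (2,111/2)×36.1 = $46,721.69
|ΔTC| = |$38,050.43 − $46,721.69| = $8,671.26

$8,671.26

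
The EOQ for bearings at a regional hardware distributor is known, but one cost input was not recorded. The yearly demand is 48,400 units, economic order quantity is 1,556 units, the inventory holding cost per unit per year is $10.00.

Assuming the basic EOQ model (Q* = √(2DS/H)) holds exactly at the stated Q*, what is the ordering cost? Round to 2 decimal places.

Since Q* = (2DS/H)^½, squaring gives Q*²·H = 2DS.
S = Q²H / (2D) = 1,556² × 10 / (2 × 48,400) = 250.1174

$250.12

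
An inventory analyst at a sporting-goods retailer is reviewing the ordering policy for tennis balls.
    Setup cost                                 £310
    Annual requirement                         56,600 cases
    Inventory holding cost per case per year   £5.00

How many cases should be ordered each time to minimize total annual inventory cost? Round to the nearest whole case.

Q* = √(2·D·S / H) = √(2·56,600·310 / 5) = √7,018,400.0 ≈ 2,649.23

2,649 cases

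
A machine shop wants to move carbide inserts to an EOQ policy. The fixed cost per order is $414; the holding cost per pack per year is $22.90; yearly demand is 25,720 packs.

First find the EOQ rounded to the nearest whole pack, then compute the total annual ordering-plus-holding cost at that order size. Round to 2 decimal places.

Optimal lot size Q* = (2 × 25,720 × $414 / $22.9)^½ ≈ 964.35 → Q = 964 packs
Orders/yr = 25,720/964 = 26.680; ordering cost = 26.680 × $414 = $11,045.73
Average inventory = 964/2 = 482; holding cost = 482 × $22.9 = $11,037.80
Total = $11,045.73 + $11,037.80 = $22,083.53

$22,083.53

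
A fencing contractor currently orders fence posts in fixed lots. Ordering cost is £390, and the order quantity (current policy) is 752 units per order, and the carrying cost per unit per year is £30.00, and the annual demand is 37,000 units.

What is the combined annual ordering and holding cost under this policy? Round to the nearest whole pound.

£30,469

Ordering: D/Q × S = 37,000/752 × £390 = £19,188.83
Holding:  Q/2 × H = 752/2 × £30 = £11,280.00
Total = £19,188.83 + £11,280.00 = £30,468.83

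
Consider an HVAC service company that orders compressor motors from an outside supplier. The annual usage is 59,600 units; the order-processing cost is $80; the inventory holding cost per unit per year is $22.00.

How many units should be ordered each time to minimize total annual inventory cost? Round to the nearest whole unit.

658 units

2DS/H = 2·59,600·80/22 = 433,454.55
EOQ = √433,454.55 ≈ 658.37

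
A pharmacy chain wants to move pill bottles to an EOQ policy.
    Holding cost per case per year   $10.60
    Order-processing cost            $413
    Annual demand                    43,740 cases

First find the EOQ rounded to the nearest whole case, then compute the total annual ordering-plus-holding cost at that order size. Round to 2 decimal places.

$19,569.62

Q* = √(2·D·S / H) = √(2·43,740·413 / 10.6) = √3,408,418.9 ≈ 1,846.19 → Q = 1,846 cases
Orders/yr = 43,740/1,846 = 23.694; ordering cost = 23.694 × $413 = $9,785.82
Average inventory = 1,846/2 = 923; holding cost = 923 × $10.6 = $9,783.80
Total = $9,785.82 + $9,783.80 = $19,569.62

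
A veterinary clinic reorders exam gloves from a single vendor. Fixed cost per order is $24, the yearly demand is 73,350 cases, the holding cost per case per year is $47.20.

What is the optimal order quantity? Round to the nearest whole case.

273 cases

Optimal lot size Q* = (2 × 73,350 × $24 / $47.2)^½ ≈ 273.12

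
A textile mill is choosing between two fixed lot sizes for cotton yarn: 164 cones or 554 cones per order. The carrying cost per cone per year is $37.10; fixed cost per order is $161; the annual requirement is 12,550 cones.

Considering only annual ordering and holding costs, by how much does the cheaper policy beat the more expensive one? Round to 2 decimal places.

For each Q, cost = (D/Q)·S + (Q/2)·H.
TC(164) = (12,550/164)×161 + (164/2)×37.1 = $15,362.63
TC(554) = (12,550/554)×161 + (554/2)×37.1 = $13,923.90
Lots of 554 are cheaper by $1,438.72.

$1,438.72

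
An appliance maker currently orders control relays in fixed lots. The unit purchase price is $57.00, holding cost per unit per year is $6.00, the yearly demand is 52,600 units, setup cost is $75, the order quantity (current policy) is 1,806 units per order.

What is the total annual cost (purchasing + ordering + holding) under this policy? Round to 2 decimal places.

$3,005,802.39

Orders/yr = 52,600/1,806 = 29.125; ordering cost = 29.125 × $75 = $2,184.39
Average inventory = 1,806/2 = 903; holding cost = 903 × $6 = $5,418.00
Purchase cost = D·C = 52,600 × 57 = $2,998,200.00
Total = $2,184.39 + $5,418.00 + $2,998,200.00 = $3,005,802.39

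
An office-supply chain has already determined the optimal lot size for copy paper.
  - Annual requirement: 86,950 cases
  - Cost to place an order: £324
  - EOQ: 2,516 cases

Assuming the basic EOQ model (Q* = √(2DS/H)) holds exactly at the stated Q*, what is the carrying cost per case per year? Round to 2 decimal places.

£8.90

EOQ relation: Q² = 2DS/H, so rearrange for the unknown.
H = 2DS / Q² = 2 × 86,950 × 324 / 2,516² = 8.9007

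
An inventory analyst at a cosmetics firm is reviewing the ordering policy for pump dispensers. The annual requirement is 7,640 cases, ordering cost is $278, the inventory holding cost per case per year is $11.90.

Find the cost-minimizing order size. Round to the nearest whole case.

Optimal lot size Q* = (2 × 7,640 × $278 / $11.9)^½ ≈ 597.46

597 cases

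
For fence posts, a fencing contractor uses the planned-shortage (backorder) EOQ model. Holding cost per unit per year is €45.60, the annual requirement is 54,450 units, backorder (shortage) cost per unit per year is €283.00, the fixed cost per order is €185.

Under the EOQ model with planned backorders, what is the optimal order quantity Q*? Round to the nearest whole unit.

716 units

Q* = √(2DS/H) · √((H + b)/b)
   = √(2 × 54,450 × 185 / 45.6) · √((45.6 + 283) / 283)
   = 664.687 × 1.0776 ≈ 716.24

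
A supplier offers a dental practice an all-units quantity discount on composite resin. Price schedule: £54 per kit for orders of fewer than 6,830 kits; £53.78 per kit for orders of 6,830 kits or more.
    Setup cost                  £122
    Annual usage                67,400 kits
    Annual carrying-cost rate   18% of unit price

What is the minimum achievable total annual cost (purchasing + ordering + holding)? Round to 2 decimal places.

£3,652,243.23

H₁ = 18%×£54 = £9.7200;  H₂ = 18%×£53.78 = £9.6804
EOQ₁ = √(2×67,400×122/9.7200) = 1,300.74  (< 6,830, feasible at tier 1)
EOQ₂ = √(2×67,400×122/9.6804) = 1,303.40  (< 6,830 → use Q = 6,830 at tier-2 price)
TC(tier 1 (EOQ₁), Q≈1,300.7) = £3,652,243.23
TC(tier 2, Q≈6,830.0) = £3,659,034.49
Minimum at tier 1 (EOQ₁): £3,652,243.23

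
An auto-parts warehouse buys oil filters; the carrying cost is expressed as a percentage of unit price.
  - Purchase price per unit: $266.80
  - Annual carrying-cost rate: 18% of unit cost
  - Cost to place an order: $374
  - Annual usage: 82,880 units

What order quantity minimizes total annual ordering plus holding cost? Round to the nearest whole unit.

Holding cost per unit per year: H = 18% × $266.8 = $48.0240
Q* = √(2·D·S / H) = √(2·82,880·374 / 48.024) = √1,290,901.2 ≈ 1,136.18

1,136 units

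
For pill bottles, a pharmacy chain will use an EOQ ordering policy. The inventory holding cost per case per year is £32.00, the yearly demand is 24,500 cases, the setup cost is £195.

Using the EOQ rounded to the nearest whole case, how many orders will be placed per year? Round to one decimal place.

44.9 orders per year

2DS/H = 2·24,500·195/32 = 298,593.75
EOQ = √298,593.75 ≈ 546.44 → Q = 546
N = D/Q = 24,500/546 ≈ 44.872 orders/yr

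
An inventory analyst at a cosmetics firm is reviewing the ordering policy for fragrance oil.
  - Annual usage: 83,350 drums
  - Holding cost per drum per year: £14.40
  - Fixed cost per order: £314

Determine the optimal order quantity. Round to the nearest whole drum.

Optimal lot size Q* = (2 × 83,350 × £314 / £14.4)^½ ≈ 1,906.56

1,907 drums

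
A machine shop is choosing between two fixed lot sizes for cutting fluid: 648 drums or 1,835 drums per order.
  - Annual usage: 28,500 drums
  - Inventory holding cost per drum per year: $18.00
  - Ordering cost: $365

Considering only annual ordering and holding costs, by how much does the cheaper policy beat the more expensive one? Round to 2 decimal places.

$298.70

TC(Q) = (D/Q)S + (Q/2)H
TC(648) = (28,500/648)×365 + (648/2)×18 = $21,885.24
TC(1,835) = (28,500/1,835)×365 + (1,835/2)×18 = $22,183.94
Cheaper: Q = 648.  Difference = $298.70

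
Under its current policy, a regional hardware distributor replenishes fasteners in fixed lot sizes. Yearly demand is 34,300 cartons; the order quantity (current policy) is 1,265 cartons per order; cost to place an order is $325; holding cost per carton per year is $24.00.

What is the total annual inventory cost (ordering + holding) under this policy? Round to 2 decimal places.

Ordering: D/Q × S = 34,300/1,265 × $325 = $8,812.25
Holding:  Q/2 × H = 1,265/2 × $24 = $15,180.00
Total = $8,812.25 + $15,180.00 = $23,992.25

$23,992.25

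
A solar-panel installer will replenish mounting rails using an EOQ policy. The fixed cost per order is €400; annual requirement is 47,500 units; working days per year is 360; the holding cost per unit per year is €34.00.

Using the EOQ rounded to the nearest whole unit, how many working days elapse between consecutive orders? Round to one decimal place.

8.0 days

2DS/H = 2·47,500·400/34 = 1,117,647.06
EOQ = √1,117,647.06 ≈ 1,057.19 → Q = 1,057 units
T = Q/D × 360 days = 1,057/47,500 × 360 = 8.011 days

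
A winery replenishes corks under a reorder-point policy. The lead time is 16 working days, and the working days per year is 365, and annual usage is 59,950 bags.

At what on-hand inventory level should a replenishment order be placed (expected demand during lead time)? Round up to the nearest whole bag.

2,628 bags

Daily demand d = 59,950 / 365 = 164.247 bags/day
Demand during lead time = 164.247 × 16 = 2,627.95
Reorder point = 2,627.95 → round up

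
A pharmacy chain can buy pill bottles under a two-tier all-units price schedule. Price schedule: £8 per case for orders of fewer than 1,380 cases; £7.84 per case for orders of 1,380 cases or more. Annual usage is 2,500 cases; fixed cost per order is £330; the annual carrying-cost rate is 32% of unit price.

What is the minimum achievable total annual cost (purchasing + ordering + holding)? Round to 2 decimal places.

£21,928.90

H₁ = 32%×£8 = £2.5600;  H₂ = 32%×£7.84 = £2.5088
EOQ₁ = √(2×2,500×330/2.5600) = 802.83  (< 1,380, feasible at tier 1)
EOQ₂ = √(2×2,500×330/2.5088) = 810.98  (< 1,380 → use Q = 1,380 at tier-2 price)
TC(tier 1 (EOQ₁), Q≈802.8) = £22,055.24
TC(tier 2, Q≈1,380.0) = £21,928.90
Minimum at tier 2: £21,928.90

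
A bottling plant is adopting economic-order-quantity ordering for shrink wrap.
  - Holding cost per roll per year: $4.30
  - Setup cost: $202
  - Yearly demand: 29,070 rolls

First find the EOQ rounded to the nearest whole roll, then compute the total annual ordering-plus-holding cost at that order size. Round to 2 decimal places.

Q* = √(2·D·S / H) = √(2·29,070·202 / 4.3) = √2,731,227.9 ≈ 1,652.64 → Q = 1,653 rolls
Orders/yr = 29,070/1,653 = 17.586; ordering cost = 17.586 × $202 = $3,552.41
Average inventory = 1,653/2 = 826.5; holding cost = 826.5 × $4.3 = $3,553.95
Total = $3,552.41 + $3,553.95 = $7,106.36

$7,106.36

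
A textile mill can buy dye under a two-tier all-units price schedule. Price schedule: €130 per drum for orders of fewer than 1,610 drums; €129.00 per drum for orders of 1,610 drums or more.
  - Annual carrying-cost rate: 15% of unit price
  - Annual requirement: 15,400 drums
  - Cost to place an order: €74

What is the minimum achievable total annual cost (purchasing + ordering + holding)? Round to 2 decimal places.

€2,002,884.58

H₁ = 15%×€130 = €19.5000;  H₂ = 15%×€129.00 = €19.3500
EOQ₁ = √(2×15,400×74/19.5000) = 341.88  (< 1,610, feasible at tier 1)
EOQ₂ = √(2×15,400×74/19.3500) = 343.20  (< 1,610 → use Q = 1,610 at tier-2 price)
TC(tier 1 (EOQ₁), Q≈341.9) = €2,008,666.66
TC(tier 2, Q≈1,610.0) = €2,002,884.58
Minimum at tier 2: €2,002,884.58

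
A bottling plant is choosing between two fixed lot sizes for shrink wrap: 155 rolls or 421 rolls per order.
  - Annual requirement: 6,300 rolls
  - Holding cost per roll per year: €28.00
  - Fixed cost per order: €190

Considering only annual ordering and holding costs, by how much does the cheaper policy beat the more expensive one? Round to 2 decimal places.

€1,155.35

TC(Q) = (D/Q)S + (Q/2)H
TC(155) = (6,300/155)×190 + (155/2)×28 = €9,892.58
TC(421) = (6,300/421)×190 + (421/2)×28 = €8,737.23
Cheaper: Q = 421.  Difference = €1,155.35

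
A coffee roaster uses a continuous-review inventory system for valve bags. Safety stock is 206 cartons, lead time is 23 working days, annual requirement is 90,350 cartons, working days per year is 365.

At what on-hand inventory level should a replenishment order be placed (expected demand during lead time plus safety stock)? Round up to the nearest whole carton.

5,900 cartons

Daily demand d = 90,350 / 365 = 247.534 cartons/day
Demand during lead time = 247.534 × 23 = 5,693.29
Reorder point = 5,693.29 + 206 = 5,899.29 → round up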